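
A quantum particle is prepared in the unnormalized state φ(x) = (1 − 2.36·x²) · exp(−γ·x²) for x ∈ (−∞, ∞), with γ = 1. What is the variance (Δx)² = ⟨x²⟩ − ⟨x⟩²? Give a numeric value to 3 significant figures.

Compute ⟨x⟩ and ⟨x²⟩ separately, then (Δx)² = ⟨x²⟩ − ⟨x⟩².
Expand each integrand as polynomial × e^(−2γx²) and use ∫x^(2j)·e^(−2γx²) dx = (2j−1)!!/(4γ)^j · √(π/(2γ)), odd powers → 0; here √(π/(2γ)) = 1.2533.
Normalization: ∫|φ|² dx = 1.0832.
⟨x⟩ = 0.0000 and ⟨x²⟩ = 0.77563.
(Δx)² = 0.77563 − (0.0000)² = 0.77563.

0.776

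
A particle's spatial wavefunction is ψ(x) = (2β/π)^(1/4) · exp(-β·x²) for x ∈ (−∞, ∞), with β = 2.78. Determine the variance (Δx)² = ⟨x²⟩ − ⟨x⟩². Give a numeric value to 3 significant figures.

0.0899

Compute ⟨x⟩ and ⟨x²⟩ separately, then (Δx)² = ⟨x²⟩ − ⟨x⟩².
Gaussian moments: ∫x^(2j)·e^(−2βx²) dx = (2j−1)!!/(4β)^j · √(π/(2β)), odd powers integrate to 0; here √(π/(2β)) = 0.75169.
⟨x⟩ = 0.0000 and ⟨x²⟩ = 0.089928.
(Δx)² = 0.089928 − (0.0000)² = 0.089928.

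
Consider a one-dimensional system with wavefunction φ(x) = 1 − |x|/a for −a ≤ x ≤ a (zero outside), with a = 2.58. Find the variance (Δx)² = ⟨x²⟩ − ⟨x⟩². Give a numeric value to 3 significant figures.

Compute ⟨x⟩ and ⟨x²⟩ separately, then (Δx)² = ⟨x²⟩ − ⟨x⟩².
φ is even, so ∫ over [−a, a] = 2∫₀ᵃ with φ = 1 − x/a there: ∫₀ᵃ (1 − x/a)² dx = a/3, ∫₀ᵃ x²(1 − x/a)² dx = a³/30, ∫₀ᵃ x⁴(1 − x/a)² dx = a⁵/105.
Normalization: ∫|φ|² dx = 1.7200.
⟨x⟩ = 0.0000 and ⟨x²⟩ = 0.66564.
(Δx)² = 0.66564 − (0.0000)² = 0.66564.

0.666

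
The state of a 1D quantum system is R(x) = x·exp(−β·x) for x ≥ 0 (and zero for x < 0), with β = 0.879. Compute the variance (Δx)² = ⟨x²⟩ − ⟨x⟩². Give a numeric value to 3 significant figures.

Compute ⟨x⟩ and ⟨x²⟩ separately, then (Δx)² = ⟨x²⟩ − ⟨x⟩².
Every integrand reduces to terms xʲ·e^(−2βx) on [0, ∞); use ∫₀^∞ xʲ·e^(−2βx) dx = j!/(2β)^(j+1).
Normalization: ∫|R|² dx = 0.36811.
⟨x⟩ = 1.7065 and ⟨x²⟩ = 3.8828.
(Δx)² = 3.8828 − (1.7065)² = 0.97070.

0.971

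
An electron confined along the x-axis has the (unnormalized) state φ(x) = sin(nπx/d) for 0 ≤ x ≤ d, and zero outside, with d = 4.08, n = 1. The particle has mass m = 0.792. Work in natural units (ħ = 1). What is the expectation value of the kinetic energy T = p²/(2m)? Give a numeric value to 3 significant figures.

T = −(ħ²/2m) d²/dx², so ⟨T⟩ = −(ħ²/2m) ∫ φ*·φ'' dx / ∫|φ|² dx; with m = 0.792.
d/dx sin(nπx/d) = (nπ/d)·cos(nπx/d) and d²/dx² sin(nπx/d) = −(nπ/d)²·sin(nπx/d); on 0 ≤ x ≤ d, ∫sin²(nπx/d) dx = d/2 and ∫sin(nπx/d)·cos(nπx/d) dx = 0.
State is unnormalized: ∫|φ|² dx = 2.0400, and ∫φ*·(−ħ²/2m · φ'') dx = 0.76358, so ⟨T⟩ = 0.76358 / 2.0400.
⟨T⟩ = 0.37430.

0.374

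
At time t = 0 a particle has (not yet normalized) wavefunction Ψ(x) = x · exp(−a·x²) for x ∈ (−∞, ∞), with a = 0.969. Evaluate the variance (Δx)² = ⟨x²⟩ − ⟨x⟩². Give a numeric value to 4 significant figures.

Compute ⟨x⟩ and ⟨x²⟩ separately, then (Δx)² = ⟨x²⟩ − ⟨x⟩².
Expand each integrand as polynomial × e^(−2ax²) and use ∫x^(2j)·e^(−2ax²) dx = (2j−1)!!/(4a)^j · √(π/(2a)), odd powers → 0; here √(π/(2a)) = 1.2732.
Normalization: ∫|Ψ|² dx = 0.32848.
⟨x⟩ = 0.0000 and ⟨x²⟩ = 0.77399.
(Δx)² = 0.77399 − (0.0000)² = 0.77399.

0.7740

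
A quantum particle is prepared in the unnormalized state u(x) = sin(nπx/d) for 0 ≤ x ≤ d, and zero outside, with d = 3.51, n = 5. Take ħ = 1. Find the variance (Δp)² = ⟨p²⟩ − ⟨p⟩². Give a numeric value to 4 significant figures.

20.03

Compute ⟨p⟩ and ⟨p²⟩ separately; (Δp)² = ⟨p²⟩ − ⟨p⟩².
d/dx sin(nπx/d) = (nπ/d)·cos(nπx/d) and d²/dx² sin(nπx/d) = −(nπ/d)²·sin(nπx/d); on 0 ≤ x ≤ d, ∫sin²(nπx/d) dx = d/2 and ∫sin(nπx/d)·cos(nπx/d) dx = 0.
Normalization: ∫|u|² dx = 1.7550.
⟨p⟩ = 0.0000 and ⟨p²⟩ = 20.027.
(Δp)² = 20.027 − (0.0000)² = 20.027.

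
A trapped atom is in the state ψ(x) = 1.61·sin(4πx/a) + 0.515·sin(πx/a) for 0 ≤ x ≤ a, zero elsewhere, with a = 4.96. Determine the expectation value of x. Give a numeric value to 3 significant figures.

2.44

⟨x⟩ = ∫ x·|ψ|² dx / ∫|ψ|² dx (integrals over the domain).
On 0 ≤ x ≤ a (j ≠ l): ∫sin²(jπx/a) dx = a/2, ∫sin(jπx/a)·sin(lπx/a) dx = 0; diagonal moments ∫x·sin²(jπx/a) dx = a²/4, ∫x²·sin²(jπx/a) dx = a³·(1/6 − 1/(4j²π²)); cross terms ∫x·sin(jπx/a)·sin(lπx/a) dx = 0 for j + l even and −4jla²/(π²(j² − l²)²) for j + l odd, ∫x²·sin(jπx/a)·sin(lπx/a) dx = (−1)^(j+l)·4jla³/(π²(j² − l²)²); higher powers the same way via product-to-sum and parts.
State is unnormalized: ∫|ψ|² dx = 7.0862, and ∫ψ*·x·ψ dx = 17.280, so ⟨x⟩ = 17.280 / 7.0862.
⟨x⟩ = 2.4385.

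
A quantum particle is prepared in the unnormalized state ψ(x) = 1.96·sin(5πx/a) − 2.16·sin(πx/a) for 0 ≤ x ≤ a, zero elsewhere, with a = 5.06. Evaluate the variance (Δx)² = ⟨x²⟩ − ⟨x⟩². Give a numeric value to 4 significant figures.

1.220

Compute ⟨x⟩ and ⟨x²⟩ separately, then (Δx)² = ⟨x²⟩ − ⟨x⟩².
On 0 ≤ x ≤ a (j ≠ l): ∫sin²(jπx/a) dx = a/2, ∫sin(jπx/a)·sin(lπx/a) dx = 0; diagonal moments ∫x·sin²(jπx/a) dx = a²/4, ∫x²·sin²(jπx/a) dx = a³·(1/6 − 1/(4j²π²)); cross terms ∫x·sin(jπx/a)·sin(lπx/a) dx = 0 for j + l even and −4jla²/(π²(j² − l²)²) for j + l odd, ∫x²·sin(jπx/a)·sin(lπx/a) dx = (−1)^(j+l)·4jla³/(π²(j² − l²)²); higher powers the same way via product-to-sum and parts.
Normalization: ∫|ψ|² dx = 21.523.
⟨x⟩ = 2.5300 and ⟨x²⟩ = 7.6204.
(Δx)² = 7.6204 − (2.5300)² = 1.2195.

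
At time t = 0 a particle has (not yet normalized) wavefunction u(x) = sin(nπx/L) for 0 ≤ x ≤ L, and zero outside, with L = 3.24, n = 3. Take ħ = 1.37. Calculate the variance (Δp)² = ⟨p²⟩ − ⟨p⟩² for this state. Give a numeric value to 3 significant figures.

15.9

Compute ⟨p⟩ and ⟨p²⟩ separately; (Δp)² = ⟨p²⟩ − ⟨p⟩².
d/dx sin(nπx/L) = (nπ/L)·cos(nπx/L) and d²/dx² sin(nπx/L) = −(nπ/L)²·sin(nπx/L); on 0 ≤ x ≤ L, ∫sin²(nπx/L) dx = L/2 and ∫sin(nπx/L)·cos(nπx/L) dx = 0.
Normalization: ∫|u|² dx = 1.6200.
⟨p⟩ = 0.0000 and ⟨p²⟩ = 15.882.
(Δp)² = 15.882 − (0.0000)² = 15.882.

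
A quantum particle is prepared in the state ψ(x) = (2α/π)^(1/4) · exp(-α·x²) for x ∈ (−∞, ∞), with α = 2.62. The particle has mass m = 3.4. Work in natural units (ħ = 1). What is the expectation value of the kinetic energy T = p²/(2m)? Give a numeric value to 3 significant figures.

0.385

T = −(ħ²/2m) d²/dx², so ⟨T⟩ = −(ħ²/2m) ∫ ψ*·ψ'' dx; with m = 3.4.
Gaussian moments: ∫x^(2j)·e^(−2αx²) dx = (2j−1)!!/(4α)^j · √(π/(2α)), odd powers integrate to 0; here √(π/(2α)) = 0.77430. Derivatives: d/dx e^(−αx²) = −2αx·e^(−αx²), d²/dx² e^(−αx²) = (4α²x² − 2α)·e^(−αx²).
⟨T⟩ = 0.38529.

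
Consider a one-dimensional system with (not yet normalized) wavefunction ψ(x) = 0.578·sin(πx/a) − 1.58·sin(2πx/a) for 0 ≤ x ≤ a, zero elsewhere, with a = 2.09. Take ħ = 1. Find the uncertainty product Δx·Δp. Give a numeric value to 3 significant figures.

Δx = √(⟨x²⟩−⟨x⟩²), Δp = √(⟨p²⟩−⟨p⟩²).
On 0 ≤ x ≤ a (j ≠ l): ∫sin²(jπx/a) dx = a/2, ∫sin(jπx/a)·sin(lπx/a) dx = 0; diagonal moments ∫x·sin²(jπx/a) dx = a²/4, ∫x²·sin²(jπx/a) dx = a³·(1/6 − 1/(4j²π²)); cross terms ∫x·sin(jπx/a)·sin(lπx/a) dx = 0 for j + l even and −4jla²/(π²(j² − l²)²) for j + l odd, ∫x²·sin(jπx/a)·sin(lπx/a) dx = (−1)^(j+l)·4jla³/(π²(j² − l²)²); higher powers the same way via product-to-sum and parts. d²/dx² sin(jπx/a) = −(jπ/a)²·sin(jπx/a); on 0 ≤ x ≤ a, ∫sin²(jπx/a) dx = a/2 and ∫sin(jπx/a)·sin(lπx/a) dx = 0 for j ≠ l, so only diagonal terms survive in ∫|ψ|² and ∫ψ·ψ″; ∫ψ·ψ′ dx = [ψ²/2] between the walls = 0.
Normalization: ∫|ψ|² dx = 2.9579.
⟨x⟩ = 1.2879, ⟨x²⟩ = 1.8888 ⇒ Δx = 0.47967.
⟨p⟩ = 0.0000, ⟨p²⟩ = 8.2378 ⇒ Δp = 2.8702.
Δx·Δp = 1.3767.

1.38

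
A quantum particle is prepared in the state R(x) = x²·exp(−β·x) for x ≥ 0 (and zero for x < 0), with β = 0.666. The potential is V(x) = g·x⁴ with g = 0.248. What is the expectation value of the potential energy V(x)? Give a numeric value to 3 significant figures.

132.

⟨V⟩ = ∫ V(x)·|R|² dx / ∫|R|² dx.
Every integrand reduces to terms xʲ·e^(−2βx) on [0, ∞); use ∫₀^∞ xʲ·e^(−2βx) dx = j!/(2β)^(j+1).
State is unnormalized: ∫|R|² dx = 5.7239, and ∫R*·V(x)·R dx = 757.59, so ⟨V⟩ = 757.59 / 5.7239.
⟨V⟩ = 132.36.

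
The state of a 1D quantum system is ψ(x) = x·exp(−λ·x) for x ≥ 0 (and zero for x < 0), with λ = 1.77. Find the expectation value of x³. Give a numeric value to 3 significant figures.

⟨x³⟩ = ∫ x³·|ψ|² dx / ∫|ψ|² dx (integrals over the domain).
Every integrand reduces to terms xʲ·e^(−2λx) on [0, ∞); use ∫₀^∞ xʲ·e^(−2λx) dx = j!/(2λ)^(j+1).
State is unnormalized: ∫|ψ|² dx = 0.045084, and ∫ψ*·x³·ψ dx = 0.060976, so ⟨x³⟩ = 0.060976 / 0.045084.
⟨x³⟩ = 1.3525.

1.35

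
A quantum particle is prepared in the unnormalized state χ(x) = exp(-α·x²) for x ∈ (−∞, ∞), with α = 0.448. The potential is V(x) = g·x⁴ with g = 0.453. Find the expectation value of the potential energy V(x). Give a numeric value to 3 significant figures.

⟨V⟩ = ∫ V(x)·|χ|² dx / ∫|χ|² dx.
Gaussian moments: ∫x^(2j)·e^(−2αx²) dx = (2j−1)!!/(4α)^j · √(π/(2α)), odd powers integrate to 0; here √(π/(2α)) = 1.8725.
State is unnormalized: ∫|χ|² dx = 1.8725, and ∫χ*·V(x)·χ dx = 0.79244, so ⟨V⟩ = 0.79244 / 1.8725.
⟨V⟩ = 0.42320.

0.423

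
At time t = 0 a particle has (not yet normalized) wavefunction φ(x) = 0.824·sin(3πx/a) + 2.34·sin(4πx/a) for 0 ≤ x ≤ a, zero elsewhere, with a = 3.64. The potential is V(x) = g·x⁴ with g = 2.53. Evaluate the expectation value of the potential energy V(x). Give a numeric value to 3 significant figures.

43.9

⟨V⟩ = ∫ V(x)·|φ|² dx / ∫|φ|² dx.
On 0 ≤ x ≤ a (j ≠ l): ∫sin²(jπx/a) dx = a/2, ∫sin(jπx/a)·sin(lπx/a) dx = 0; diagonal moments ∫x·sin²(jπx/a) dx = a²/4, ∫x²·sin²(jπx/a) dx = a³·(1/6 − 1/(4j²π²)); cross terms ∫x·sin(jπx/a)·sin(lπx/a) dx = 0 for j + l even and −4jla²/(π²(j² − l²)²) for j + l odd, ∫x²·sin(jπx/a)·sin(lπx/a) dx = (−1)^(j+l)·4jla³/(π²(j² − l²)²); higher powers the same way via product-to-sum and parts.
State is unnormalized: ∫|φ|² dx = 11.201, and ∫φ*·V(x)·φ dx = 491.30, so ⟨V⟩ = 491.30 / 11.201.
⟨V⟩ = 43.861.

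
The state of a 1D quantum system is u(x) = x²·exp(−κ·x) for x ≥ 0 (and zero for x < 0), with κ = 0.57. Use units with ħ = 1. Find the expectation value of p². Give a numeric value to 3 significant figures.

0.108

p² u = −ħ² d²u/dx²; ⟨p²⟩ = −ħ² ∫ u*·u'' dx / ∫|u|² dx.
Differentiate x²·exp(−κ·x) with the product rule; every integrand then reduces to terms xʲ·e^(−2κx) on [0, ∞), with ∫₀^∞ xʲ·e^(−2κx) dx = j!/(2κ)^(j+1).
State is unnormalized: ∫|u|² dx = 12.465, and ∫u*·(−ħ² u'') dx = 1.3499, so ⟨p²⟩ = 1.3499 / 12.465.
⟨p²⟩ = 0.10830.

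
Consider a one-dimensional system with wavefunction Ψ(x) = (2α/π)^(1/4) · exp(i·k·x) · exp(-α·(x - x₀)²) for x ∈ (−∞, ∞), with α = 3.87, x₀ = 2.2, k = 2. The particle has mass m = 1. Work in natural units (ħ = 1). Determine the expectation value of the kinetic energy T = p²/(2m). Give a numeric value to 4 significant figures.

T = −(ħ²/2m) d²/dx², so ⟨T⟩ = −(ħ²/2m) ∫ Ψ*·Ψ'' dx; with m = 1.
Gaussian moments (u = x − x₀): ∫u^(2j)·e^(−2αu²) du = (2j−1)!!/(4α)^j · √(π/(2α)), odd powers integrate to 0; here √(π/(2α)) = 0.63710. Derivatives: Ψ′ = (ik − 2αu)·Ψ, Ψ″ = ((ik − 2αu)² − 2α)·Ψ; the odd-in-u pieces drop out.
⟨T⟩ = 3.9350.

3.935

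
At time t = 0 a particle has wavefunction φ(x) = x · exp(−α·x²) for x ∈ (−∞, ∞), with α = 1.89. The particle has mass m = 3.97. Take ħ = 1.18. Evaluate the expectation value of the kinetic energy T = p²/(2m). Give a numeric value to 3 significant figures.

T = −(ħ²/2m) d²/dx², so ⟨T⟩ = −(ħ²/2m) ∫ φ*·φ'' dx / ∫|φ|² dx; with m = 3.97.
Expand each integrand as polynomial × e^(−2αx²) and use ∫x^(2j)·e^(−2αx²) dx = (2j−1)!!/(4α)^j · √(π/(2α)), odd powers → 0; here √(π/(2α)) = 0.91165. Differentiate with the product rule, d/dx e^(−αx²) = −2αx·e^(−αx²).
State is unnormalized: ∫|φ|² dx = 0.12059, and ∫φ*·(−ħ²/2m · φ'') dx = 0.11990, so ⟨T⟩ = 0.11990 / 0.12059.
⟨T⟩ = 0.99432.

0.994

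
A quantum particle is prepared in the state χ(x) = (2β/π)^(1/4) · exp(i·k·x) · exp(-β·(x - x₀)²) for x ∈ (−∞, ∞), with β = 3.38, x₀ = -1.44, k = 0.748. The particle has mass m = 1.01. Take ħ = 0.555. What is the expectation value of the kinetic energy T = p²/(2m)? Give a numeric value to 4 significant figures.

T = −(ħ²/2m) d²/dx², so ⟨T⟩ = −(ħ²/2m) ∫ χ*·χ'' dx; with m = 1.01.
Gaussian moments (u = x − x₀): ∫u^(2j)·e^(−2βu²) du = (2j−1)!!/(4β)^j · √(π/(2β)), odd powers integrate to 0; here √(π/(2β)) = 0.68171. Derivatives: χ′ = (ik − 2βu)·χ, χ″ = ((ik − 2βu)² − 2β)·χ; the odd-in-u pieces drop out.
⟨T⟩ = 0.60073.

0.6007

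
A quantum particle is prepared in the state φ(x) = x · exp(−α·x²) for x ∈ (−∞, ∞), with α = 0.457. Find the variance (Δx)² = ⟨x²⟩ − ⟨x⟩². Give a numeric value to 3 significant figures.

1.64

Compute ⟨x⟩ and ⟨x²⟩ separately, then (Δx)² = ⟨x²⟩ − ⟨x⟩².
Expand each integrand as polynomial × e^(−2αx²) and use ∫x^(2j)·e^(−2αx²) dx = (2j−1)!!/(4α)^j · √(π/(2α)), odd powers → 0; here √(π/(2α)) = 1.8540.
Normalization: ∫|φ|² dx = 1.0142.
⟨x⟩ = 0.0000 and ⟨x²⟩ = 1.6411.
(Δx)² = 1.6411 − (0.0000)² = 1.6411.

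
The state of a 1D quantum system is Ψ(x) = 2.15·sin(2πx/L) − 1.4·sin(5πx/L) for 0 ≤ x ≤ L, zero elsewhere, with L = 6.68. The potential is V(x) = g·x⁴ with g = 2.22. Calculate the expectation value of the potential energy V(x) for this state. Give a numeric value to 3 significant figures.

⟨V⟩ = ∫ V(x)·|Ψ|² dx / ∫|Ψ|² dx.
On 0 ≤ x ≤ L (j ≠ l): ∫sin²(jπx/L) dx = L/2, ∫sin(jπx/L)·sin(lπx/L) dx = 0; diagonal moments ∫x·sin²(jπx/L) dx = L²/4, ∫x²·sin²(jπx/L) dx = L³·(1/6 − 1/(4j²π²)); cross terms ∫x·sin(jπx/L)·sin(lπx/L) dx = 0 for j + l even and −4jlL²/(π²(j² − l²)²) for j + l odd, ∫x²·sin(jπx/L)·sin(lπx/L) dx = (−1)^(j+l)·4jlL³/(π²(j² − l²)²); higher powers the same way via product-to-sum and parts.
State is unnormalized: ∫|Ψ|² dx = 21.986, and ∫Ψ*·V(x)·Ψ dx = 20663., so ⟨V⟩ = 20663. / 21.986.
⟨V⟩ = 939.86.

940.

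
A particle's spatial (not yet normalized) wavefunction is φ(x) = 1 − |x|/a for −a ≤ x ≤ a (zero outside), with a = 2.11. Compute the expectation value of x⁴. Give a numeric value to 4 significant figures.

0.5663

⟨x⁴⟩ = ∫ x⁴·|φ|² dx / ∫|φ|² dx (integrals over the domain).
φ is even, so ∫ over [−a, a] = 2∫₀ᵃ with φ = 1 − x/a there: ∫₀ᵃ (1 − x/a)² dx = a/3, ∫₀ᵃ x²(1 − x/a)² dx = a³/30, ∫₀ᵃ x⁴(1 − x/a)² dx = a⁵/105.
State is unnormalized: ∫|φ|² dx = 1.4067, and ∫φ*·x⁴·φ dx = 0.79662, so ⟨x⁴⟩ = 0.79662 / 1.4067.
⟨x⁴⟩ = 0.56632.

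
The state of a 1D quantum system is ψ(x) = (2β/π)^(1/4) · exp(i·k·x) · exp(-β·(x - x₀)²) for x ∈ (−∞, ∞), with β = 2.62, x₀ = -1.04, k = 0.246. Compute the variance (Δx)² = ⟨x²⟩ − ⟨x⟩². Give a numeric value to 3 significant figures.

Compute ⟨x⟩ and ⟨x²⟩ separately, then (Δx)² = ⟨x²⟩ − ⟨x⟩².
Gaussian moments (u = x − x₀): ∫u^(2j)·e^(−2βu²) du = (2j−1)!!/(4β)^j · √(π/(2β)), odd powers integrate to 0; here √(π/(2β)) = 0.77430.
⟨x⟩ = -1.0400 and ⟨x²⟩ = 1.1770.
(Δx)² = 1.1770 − (-1.0400)² = 0.095420.

0.0954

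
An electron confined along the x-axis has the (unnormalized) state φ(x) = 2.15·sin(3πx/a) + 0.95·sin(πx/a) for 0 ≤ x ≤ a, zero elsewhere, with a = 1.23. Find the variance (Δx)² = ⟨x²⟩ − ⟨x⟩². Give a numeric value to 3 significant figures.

0.149

Compute ⟨x⟩ and ⟨x²⟩ separately, then (Δx)² = ⟨x²⟩ − ⟨x⟩².
On 0 ≤ x ≤ a (j ≠ l): ∫sin²(jπx/a) dx = a/2, ∫sin(jπx/a)·sin(lπx/a) dx = 0; diagonal moments ∫x·sin²(jπx/a) dx = a²/4, ∫x²·sin²(jπx/a) dx = a³·(1/6 − 1/(4j²π²)); cross terms ∫x·sin(jπx/a)·sin(lπx/a) dx = 0 for j + l even and −4jla²/(π²(j² − l²)²) for j + l odd, ∫x²·sin(jπx/a)·sin(lπx/a) dx = (−1)^(j+l)·4jla³/(π²(j² − l²)²); higher powers the same way via product-to-sum and parts.
Normalization: ∫|φ|² dx = 3.3979.
⟨x⟩ = 0.61500 and ⟨x²⟩ = 0.52716.
(Δx)² = 0.52716 − (0.61500)² = 0.14893.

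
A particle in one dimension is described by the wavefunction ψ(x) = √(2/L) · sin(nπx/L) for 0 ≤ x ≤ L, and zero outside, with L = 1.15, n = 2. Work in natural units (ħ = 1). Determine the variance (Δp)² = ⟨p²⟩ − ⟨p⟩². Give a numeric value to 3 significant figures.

29.9

Compute ⟨p⟩ and ⟨p²⟩ separately; (Δp)² = ⟨p²⟩ − ⟨p⟩².
d/dx sin(nπx/L) = (nπ/L)·cos(nπx/L) and d²/dx² sin(nπx/L) = −(nπ/L)²·sin(nπx/L); on 0 ≤ x ≤ L, ∫sin²(nπx/L) dx = L/2 and ∫sin(nπx/L)·cos(nπx/L) dx = 0.
⟨p⟩ = 0.0000 and ⟨p²⟩ = 29.851.
(Δp)² = 29.851 − (0.0000)² = 29.851.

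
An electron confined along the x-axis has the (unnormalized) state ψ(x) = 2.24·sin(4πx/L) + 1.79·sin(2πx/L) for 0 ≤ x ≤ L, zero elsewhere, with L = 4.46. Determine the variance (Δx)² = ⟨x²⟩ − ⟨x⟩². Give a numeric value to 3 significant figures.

2.39

Compute ⟨x⟩ and ⟨x²⟩ separately, then (Δx)² = ⟨x²⟩ − ⟨x⟩².
On 0 ≤ x ≤ L (j ≠ l): ∫sin²(jπx/L) dx = L/2, ∫sin(jπx/L)·sin(lπx/L) dx = 0; diagonal moments ∫x·sin²(jπx/L) dx = L²/4, ∫x²·sin²(jπx/L) dx = L³·(1/6 − 1/(4j²π²)); cross terms ∫x·sin(jπx/L)·sin(lπx/L) dx = 0 for j + l even and −4jlL²/(π²(j² − l²)²) for j + l odd, ∫x²·sin(jπx/L)·sin(lπx/L) dx = (−1)^(j+l)·4jlL³/(π²(j² − l²)²); higher powers the same way via product-to-sum and parts.
Normalization: ∫|ψ|² dx = 18.334.
⟨x⟩ = 2.2300 and ⟨x²⟩ = 7.3676.
(Δx)² = 7.3676 − (2.2300)² = 2.3947.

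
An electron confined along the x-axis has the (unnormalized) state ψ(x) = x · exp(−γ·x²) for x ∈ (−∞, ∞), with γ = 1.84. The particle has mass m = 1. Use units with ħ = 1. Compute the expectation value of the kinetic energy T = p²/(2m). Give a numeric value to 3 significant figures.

2.76

T = −(ħ²/2m) d²/dx², so ⟨T⟩ = −(ħ²/2m) ∫ ψ*·ψ'' dx / ∫|ψ|² dx; with m = 1.
Expand each integrand as polynomial × e^(−2γx²) and use ∫x^(2j)·e^(−2γx²) dx = (2j−1)!!/(4γ)^j · √(π/(2γ)), odd powers → 0; here √(π/(2γ)) = 0.92396. Differentiate with the product rule, d/dx e^(−γx²) = −2γx·e^(−γx²).
State is unnormalized: ∫|ψ|² dx = 0.12554, and ∫ψ*·(−ħ²/2m · ψ'') dx = 0.34648, so ⟨T⟩ = 0.34648 / 0.12554.
⟨T⟩ = 2.7600.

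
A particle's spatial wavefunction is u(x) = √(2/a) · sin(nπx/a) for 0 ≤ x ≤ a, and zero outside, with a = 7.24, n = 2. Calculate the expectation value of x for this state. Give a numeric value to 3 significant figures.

⟨x⟩ = ∫ x·|u|² dx (integrals over the domain).
With sin²θ = (1 − cos2θ)/2 on 0 ≤ x ≤ a: ∫sin²(nπx/a) dx = a/2, ∫x·sin²(nπx/a) dx = a²/4, ∫x²·sin²(nπx/a) dx = a³·(1/6 − 1/(4n²π²)); higher powers xᵏ the same way, integrating xᵏ·cos(2nπx/a) by parts.
⟨x⟩ = 3.6200.

3.62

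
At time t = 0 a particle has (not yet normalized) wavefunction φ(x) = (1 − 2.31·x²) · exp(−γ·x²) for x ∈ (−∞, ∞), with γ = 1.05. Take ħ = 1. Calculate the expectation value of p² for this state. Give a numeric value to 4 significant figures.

5.484

p² φ = −ħ² d²φ/dx²; ⟨p²⟩ = −ħ² ∫ φ*·φ'' dx / ∫|φ|² dx.
Expand each integrand as polynomial × e^(−2γx²) and use ∫x^(2j)·e^(−2γx²) dx = (2j−1)!!/(4γ)^j · √(π/(2γ)), odd powers → 0; here √(π/(2γ)) = 1.2231. Differentiate with the product rule, d/dx e^(−γx²) = −2γx·e^(−γx²).
State is unnormalized: ∫|φ|² dx = 0.98766, and ∫φ*·(−ħ² φ'') dx = 5.4164, so ⟨p²⟩ = 5.4164 / 0.98766.
⟨p²⟩ = 5.4841.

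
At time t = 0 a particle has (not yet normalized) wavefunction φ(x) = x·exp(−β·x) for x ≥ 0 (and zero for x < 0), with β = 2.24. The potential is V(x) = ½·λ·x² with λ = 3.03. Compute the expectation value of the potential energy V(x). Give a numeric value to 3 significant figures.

⟨V⟩ = ∫ V(x)·|φ|² dx / ∫|φ|² dx.
Every integrand reduces to terms xʲ·e^(−2βx) on [0, ∞); use ∫₀^∞ xʲ·e^(−2βx) dx = j!/(2β)^(j+1).
State is unnormalized: ∫|φ|² dx = 0.022243, and ∫φ*·V(x)·φ dx = 0.020148, so ⟨V⟩ = 0.020148 / 0.022243.
⟨V⟩ = 0.90581.

0.906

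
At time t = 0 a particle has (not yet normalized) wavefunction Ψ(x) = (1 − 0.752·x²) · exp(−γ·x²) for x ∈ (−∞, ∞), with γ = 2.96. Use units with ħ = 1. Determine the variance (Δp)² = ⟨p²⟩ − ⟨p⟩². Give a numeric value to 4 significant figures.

Compute ⟨p⟩ and ⟨p²⟩ separately; (Δp)² = ⟨p²⟩ − ⟨p⟩².
Expand each integrand as polynomial × e^(−2γx²) and use ∫x^(2j)·e^(−2γx²) dx = (2j−1)!!/(4γ)^j · √(π/(2γ)), odd powers → 0; here √(π/(2γ)) = 0.72847. Differentiate with the product rule, d/dx e^(−γx²) = −2γx·e^(−γx²).
Normalization: ∫|Ψ|² dx = 0.64475.
⟨p⟩ = 0.0000 and ⟨p²⟩ = 3.8636.
(Δp)² = 3.8636 − (0.0000)² = 3.8636.

3.864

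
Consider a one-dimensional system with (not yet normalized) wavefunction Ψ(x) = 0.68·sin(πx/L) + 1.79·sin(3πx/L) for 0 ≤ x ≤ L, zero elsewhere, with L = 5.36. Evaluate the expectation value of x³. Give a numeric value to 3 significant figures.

⟨x³⟩ = ∫ x³·|Ψ|² dx / ∫|Ψ|² dx (integrals over the domain).
On 0 ≤ x ≤ L (j ≠ l): ∫sin²(jπx/L) dx = L/2, ∫sin(jπx/L)·sin(lπx/L) dx = 0; diagonal moments ∫x·sin²(jπx/L) dx = L²/4, ∫x²·sin²(jπx/L) dx = L³·(1/6 − 1/(4j²π²)); cross terms ∫x·sin(jπx/L)·sin(lπx/L) dx = 0 for j + l even and −4jlL²/(π²(j² − l²)²) for j + l odd, ∫x²·sin(jπx/L)·sin(lπx/L) dx = (−1)^(j+l)·4jlL³/(π²(j² − l²)²); higher powers the same way via product-to-sum and parts.
State is unnormalized: ∫|Ψ|² dx = 9.8262, and ∫Ψ*·x³·Ψ dx = 409.88, so ⟨x³⟩ = 409.88 / 9.8262.
⟨x³⟩ = 41.713.

41.7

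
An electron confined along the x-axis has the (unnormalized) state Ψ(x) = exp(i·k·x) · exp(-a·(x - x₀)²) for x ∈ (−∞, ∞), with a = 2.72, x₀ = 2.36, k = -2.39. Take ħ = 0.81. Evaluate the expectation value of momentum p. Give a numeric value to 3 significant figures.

p Ψ = −iħ dΨ/dx; then ⟨p⟩ = ∫ Ψ*·(pΨ) dx / ∫|Ψ|² dx.
Gaussian moments (u = x − x₀): ∫u^(2j)·e^(−2au²) du = (2j−1)!!/(4a)^j · √(π/(2a)), odd powers integrate to 0; here √(π/(2a)) = 0.75993. Derivatives: Ψ′ = (ik − 2au)·Ψ, Ψ″ = ((ik − 2au)² − 2a)·Ψ; the odd-in-u pieces drop out.
State is unnormalized: ∫|Ψ|² dx = 0.75993, and ∫Ψ*·(−iħ Ψ') dx = -1.4712, so ⟨p⟩ = -1.4712 / 0.75993.
⟨p⟩ = -1.9359.

-1.94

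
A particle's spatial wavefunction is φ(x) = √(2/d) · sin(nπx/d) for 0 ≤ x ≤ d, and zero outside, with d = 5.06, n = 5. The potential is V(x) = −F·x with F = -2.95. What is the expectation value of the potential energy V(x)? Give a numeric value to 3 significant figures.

7.46

⟨V⟩ = ∫ V(x)·|φ|² dx.
With sin²θ = (1 − cos2θ)/2 on 0 ≤ x ≤ d: ∫sin²(nπx/d) dx = d/2, ∫x·sin²(nπx/d) dx = d²/4, ∫x²·sin²(nπx/d) dx = d³·(1/6 − 1/(4n²π²)); higher powers xᵏ the same way, integrating xᵏ·cos(2nπx/d) by parts.
⟨V⟩ = 7.4635.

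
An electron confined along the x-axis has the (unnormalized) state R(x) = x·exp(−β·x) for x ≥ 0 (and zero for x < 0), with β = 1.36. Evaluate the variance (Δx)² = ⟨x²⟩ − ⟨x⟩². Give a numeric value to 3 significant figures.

0.405

Compute ⟨x⟩ and ⟨x²⟩ separately, then (Δx)² = ⟨x²⟩ − ⟨x⟩².
Every integrand reduces to terms xʲ·e^(−2βx) on [0, ∞); use ∫₀^∞ xʲ·e^(−2βx) dx = j!/(2β)^(j+1).
Normalization: ∫|R|² dx = 0.099386.
⟨x⟩ = 1.1029 and ⟨x²⟩ = 1.6220.
(Δx)² = 1.6220 − (1.1029)² = 0.40549.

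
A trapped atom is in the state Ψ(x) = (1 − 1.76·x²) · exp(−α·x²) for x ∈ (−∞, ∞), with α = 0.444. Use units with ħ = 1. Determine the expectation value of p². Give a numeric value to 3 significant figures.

2.23

p² Ψ = −ħ² d²Ψ/dx²; ⟨p²⟩ = −ħ² ∫ Ψ*·Ψ'' dx / ∫|Ψ|² dx.
Expand each integrand as polynomial × e^(−2αx²) and use ∫x^(2j)·e^(−2αx²) dx = (2j−1)!!/(4α)^j · √(π/(2α)), odd powers → 0; here √(π/(2α)) = 1.8809. Differentiate with the product rule, d/dx e^(−αx²) = −2αx·e^(−αx²).
State is unnormalized: ∫|Ψ|² dx = 3.6945, and ∫Ψ*·(−ħ² Ψ'') dx = 8.2313, so ⟨p²⟩ = 8.2313 / 3.6945.
⟨p²⟩ = 2.2280.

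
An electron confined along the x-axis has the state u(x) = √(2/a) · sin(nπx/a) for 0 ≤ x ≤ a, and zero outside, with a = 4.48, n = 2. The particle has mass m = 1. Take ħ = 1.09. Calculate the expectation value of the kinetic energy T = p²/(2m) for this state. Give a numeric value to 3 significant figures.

T = −(ħ²/2m) d²/dx², so ⟨T⟩ = −(ħ²/2m) ∫ u*·u'' dx; with m = 1.
d/dx sin(nπx/a) = (nπ/a)·cos(nπx/a) and d²/dx² sin(nπx/a) = −(nπ/a)²·sin(nπx/a); on 0 ≤ x ≤ a, ∫sin²(nπx/a) dx = a/2 and ∫sin(nπx/a)·cos(nπx/a) dx = 0.
⟨T⟩ = 1.1685.

1.17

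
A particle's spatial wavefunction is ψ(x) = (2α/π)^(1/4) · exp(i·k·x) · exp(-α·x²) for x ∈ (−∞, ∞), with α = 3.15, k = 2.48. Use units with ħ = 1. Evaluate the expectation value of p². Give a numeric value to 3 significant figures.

9.30

p² ψ = −ħ² d²ψ/dx²; ⟨p²⟩ = −ħ² ∫ ψ*·ψ'' dx.
Gaussian moments: ∫x^(2j)·e^(−2αx²) dx = (2j−1)!!/(4α)^j · √(π/(2α)), odd powers integrate to 0; here √(π/(2α)) = 0.70616. Derivatives: ψ′ = (ik − 2αx)·ψ, ψ″ = ((ik − 2αx)² − 2α)·ψ; the odd-in-x pieces drop out.
⟨p²⟩ = 9.3004.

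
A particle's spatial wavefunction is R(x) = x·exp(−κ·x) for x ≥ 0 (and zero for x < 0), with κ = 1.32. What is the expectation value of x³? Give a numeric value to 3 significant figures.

⟨x³⟩ = ∫ x³·|R|² dx / ∫|R|² dx (integrals over the domain).
Every integrand reduces to terms xʲ·e^(−2κx) on [0, ∞); use ∫₀^∞ xʲ·e^(−2κx) dx = j!/(2κ)^(j+1).
State is unnormalized: ∫|R|² dx = 0.10870, and ∫R*·x³·R dx = 0.35445, so ⟨x³⟩ = 0.35445 / 0.10870.
⟨x³⟩ = 3.2609.

3.26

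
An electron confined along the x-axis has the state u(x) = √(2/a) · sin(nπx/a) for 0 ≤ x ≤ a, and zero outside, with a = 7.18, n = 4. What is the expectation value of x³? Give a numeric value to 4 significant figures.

⟨x³⟩ = ∫ x³·|u|² dx (integrals over the domain).
With sin²θ = (1 − cos2θ)/2 on 0 ≤ x ≤ a: ∫sin²(nπx/a) dx = a/2, ∫x·sin²(nπx/a) dx = a²/4, ∫x²·sin²(nπx/a) dx = a³·(1/6 − 1/(4n²π²)); higher powers xᵏ the same way, integrating xᵏ·cos(2nπx/a) by parts.
⟨x³⟩ = 90.779.

90.78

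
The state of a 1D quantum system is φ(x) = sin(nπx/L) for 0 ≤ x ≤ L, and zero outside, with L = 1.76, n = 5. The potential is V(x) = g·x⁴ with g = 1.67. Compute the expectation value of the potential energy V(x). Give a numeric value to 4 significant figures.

⟨V⟩ = ∫ V(x)·|φ|² dx / ∫|φ|² dx.
With sin²θ = (1 − cos2θ)/2 on 0 ≤ x ≤ L: ∫sin²(nπx/L) dx = L/2, ∫x·sin²(nπx/L) dx = L²/4, ∫x²·sin²(nπx/L) dx = L³·(1/6 − 1/(4n²π²)); higher powers xᵏ the same way, integrating xᵏ·cos(2nπx/L) by parts.
State is unnormalized: ∫|φ|² dx = 0.88000, and ∫φ*·V(x)·φ dx = 2.7634, so ⟨V⟩ = 2.7634 / 0.88000.
⟨V⟩ = 3.1402.

3.140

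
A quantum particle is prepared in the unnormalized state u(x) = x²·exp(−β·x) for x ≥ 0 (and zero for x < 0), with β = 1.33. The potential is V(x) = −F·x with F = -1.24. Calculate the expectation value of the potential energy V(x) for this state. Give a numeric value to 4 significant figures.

⟨V⟩ = ∫ V(x)·|u|² dx / ∫|u|² dx.
Every integrand reduces to terms xʲ·e^(−2βx) on [0, ∞); use ∫₀^∞ xʲ·e^(−2βx) dx = j!/(2β)^(j+1).
State is unnormalized: ∫|u|² dx = 0.18022, and ∫u*·V(x)·u dx = 0.42006, so ⟨V⟩ = 0.42006 / 0.18022.
⟨V⟩ = 2.3308.

2.331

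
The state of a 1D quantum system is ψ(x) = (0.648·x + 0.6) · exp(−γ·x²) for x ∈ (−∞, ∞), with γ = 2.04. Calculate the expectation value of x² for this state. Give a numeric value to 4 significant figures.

0.1532

⟨x²⟩ = ∫ x²·|ψ|² dx / ∫|ψ|² dx (integrals over the domain).
Expand each integrand as polynomial × e^(−2γx²) and use ∫x^(2j)·e^(−2γx²) dx = (2j−1)!!/(4γ)^j · √(π/(2γ)), odd powers → 0; here √(π/(2γ)) = 0.87750.
State is unnormalized: ∫|ψ|² dx = 0.36105, and ∫ψ*·x²·ψ dx = 0.055314, so ⟨x²⟩ = 0.055314 / 0.36105.
⟨x²⟩ = 0.15320.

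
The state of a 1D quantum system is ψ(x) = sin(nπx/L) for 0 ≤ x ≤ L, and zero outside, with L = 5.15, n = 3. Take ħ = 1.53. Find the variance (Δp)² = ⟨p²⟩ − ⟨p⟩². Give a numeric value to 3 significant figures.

Compute ⟨p⟩ and ⟨p²⟩ separately; (Δp)² = ⟨p²⟩ − ⟨p⟩².
d/dx sin(nπx/L) = (nπ/L)·cos(nπx/L) and d²/dx² sin(nπx/L) = −(nπ/L)²·sin(nπx/L); on 0 ≤ x ≤ L, ∫sin²(nπx/L) dx = L/2 and ∫sin(nπx/L)·cos(nπx/L) dx = 0.
Normalization: ∫|ψ|² dx = 2.5750.
⟨p⟩ = 0.0000 and ⟨p²⟩ = 7.8399.
(Δp)² = 7.8399 − (0.0000)² = 7.8399.

7.84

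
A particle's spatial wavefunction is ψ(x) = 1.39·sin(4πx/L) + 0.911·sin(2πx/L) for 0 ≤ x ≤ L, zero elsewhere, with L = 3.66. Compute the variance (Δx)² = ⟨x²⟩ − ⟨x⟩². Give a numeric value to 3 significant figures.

Compute ⟨x⟩ and ⟨x²⟩ separately, then (Δx)² = ⟨x²⟩ − ⟨x⟩².
On 0 ≤ x ≤ L (j ≠ l): ∫sin²(jπx/L) dx = L/2, ∫sin(jπx/L)·sin(lπx/L) dx = 0; diagonal moments ∫x·sin²(jπx/L) dx = L²/4, ∫x²·sin²(jπx/L) dx = L³·(1/6 − 1/(4j²π²)); cross terms ∫x·sin(jπx/L)·sin(lπx/L) dx = 0 for j + l even and −4jlL²/(π²(j² − l²)²) for j + l odd, ∫x²·sin(jπx/L)·sin(lπx/L) dx = (−1)^(j+l)·4jlL³/(π²(j² − l²)²); higher powers the same way via product-to-sum and parts.
Normalization: ∫|ψ|² dx = 5.0545.
⟨x⟩ = 1.8300 and ⟨x²⟩ = 4.9377.
(Δx)² = 4.9377 − (1.8300)² = 1.5888.

1.59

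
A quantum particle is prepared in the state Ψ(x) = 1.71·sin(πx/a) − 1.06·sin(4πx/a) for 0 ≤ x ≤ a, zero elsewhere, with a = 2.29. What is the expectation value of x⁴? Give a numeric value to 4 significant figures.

4.390

⟨x⁴⟩ = ∫ x⁴·|Ψ|² dx / ∫|Ψ|² dx (integrals over the domain).
On 0 ≤ x ≤ a (j ≠ l): ∫sin²(jπx/a) dx = a/2, ∫sin(jπx/a)·sin(lπx/a) dx = 0; diagonal moments ∫x·sin²(jπx/a) dx = a²/4, ∫x²·sin²(jπx/a) dx = a³·(1/6 − 1/(4j²π²)); cross terms ∫x·sin(jπx/a)·sin(lπx/a) dx = 0 for j + l even and −4jla²/(π²(j² − l²)²) for j + l odd, ∫x²·sin(jπx/a)·sin(lπx/a) dx = (−1)^(j+l)·4jla³/(π²(j² − l²)²); higher powers the same way via product-to-sum and parts.
State is unnormalized: ∫|Ψ|² dx = 4.6346, and ∫Ψ*·x⁴·Ψ dx = 20.345, so ⟨x⁴⟩ = 20.345 / 4.6346.
⟨x⁴⟩ = 4.3899.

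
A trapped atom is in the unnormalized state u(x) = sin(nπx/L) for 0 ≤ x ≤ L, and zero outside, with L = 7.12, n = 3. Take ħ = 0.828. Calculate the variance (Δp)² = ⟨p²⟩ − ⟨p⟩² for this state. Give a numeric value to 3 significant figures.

1.20

Compute ⟨p⟩ and ⟨p²⟩ separately; (Δp)² = ⟨p²⟩ − ⟨p⟩².
d/dx sin(nπx/L) = (nπ/L)·cos(nπx/L) and d²/dx² sin(nπx/L) = −(nπ/L)²·sin(nπx/L); on 0 ≤ x ≤ L, ∫sin²(nπx/L) dx = L/2 and ∫sin(nπx/L)·cos(nπx/L) dx = 0.
Normalization: ∫|u|² dx = 3.5600.
⟨p⟩ = 0.0000 and ⟨p²⟩ = 1.2013.
(Δp)² = 1.2013 − (0.0000)² = 1.2013.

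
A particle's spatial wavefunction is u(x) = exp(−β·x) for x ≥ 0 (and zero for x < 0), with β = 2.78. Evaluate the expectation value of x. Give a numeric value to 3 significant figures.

⟨x⟩ = ∫ x·|u|² dx / ∫|u|² dx (integrals over the domain).
Every integrand reduces to terms xʲ·e^(−2βx) on [0, ∞); use ∫₀^∞ xʲ·e^(−2βx) dx = j!/(2β)^(j+1).
State is unnormalized: ∫|u|² dx = 0.17986, and ∫u*·x·u dx = 0.032348, so ⟨x⟩ = 0.032348 / 0.17986.
⟨x⟩ = 0.17986.

0.180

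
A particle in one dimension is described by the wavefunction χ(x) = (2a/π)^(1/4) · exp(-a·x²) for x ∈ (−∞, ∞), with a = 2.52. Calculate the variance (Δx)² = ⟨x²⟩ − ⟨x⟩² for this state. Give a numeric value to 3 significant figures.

Compute ⟨x⟩ and ⟨x²⟩ separately, then (Δx)² = ⟨x²⟩ − ⟨x⟩².
Gaussian moments: ∫x^(2j)·e^(−2ax²) dx = (2j−1)!!/(4a)^j · √(π/(2a)), odd powers integrate to 0; here √(π/(2a)) = 0.78951.
⟨x⟩ = 0.0000 and ⟨x²⟩ = 0.099206.
(Δx)² = 0.099206 − (0.0000)² = 0.099206.

0.0992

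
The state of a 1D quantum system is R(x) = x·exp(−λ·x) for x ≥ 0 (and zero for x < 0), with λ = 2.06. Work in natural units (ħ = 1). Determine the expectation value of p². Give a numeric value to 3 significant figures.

p² R = −ħ² d²R/dx²; ⟨p²⟩ = −ħ² ∫ R*·R'' dx / ∫|R|² dx.
Differentiate x·exp(−λ·x) with the product rule; every integrand then reduces to terms xʲ·e^(−2λx) on [0, ∞), with ∫₀^∞ xʲ·e^(−2λx) dx = j!/(2λ)^(j+1).
State is unnormalized: ∫|R|² dx = 0.028598, and ∫R*·(−ħ² R'') dx = 0.12136, so ⟨p²⟩ = 0.12136 / 0.028598.
⟨p²⟩ = 4.2436.

4.24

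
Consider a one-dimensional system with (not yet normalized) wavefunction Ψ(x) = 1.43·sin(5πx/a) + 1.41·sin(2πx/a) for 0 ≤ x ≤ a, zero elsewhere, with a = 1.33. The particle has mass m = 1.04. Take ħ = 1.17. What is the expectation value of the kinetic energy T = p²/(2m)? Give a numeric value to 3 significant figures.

53.8

T = −(ħ²/2m) d²/dx², so ⟨T⟩ = −(ħ²/2m) ∫ Ψ*·Ψ'' dx / ∫|Ψ|² dx; with m = 1.04.
d²/dx² sin(jπx/a) = −(jπ/a)²·sin(jπx/a); on 0 ≤ x ≤ a, ∫sin²(jπx/a) dx = a/2 and ∫sin(jπx/a)·sin(lπx/a) dx = 0 for j ≠ l, so only diagonal terms survive in ∫|Ψ|² and ∫Ψ·Ψ″; ∫Ψ·Ψ′ dx = [Ψ²/2] between the walls = 0.
State is unnormalized: ∫|Ψ|² dx = 2.6819, and ∫Ψ*·(−ħ²/2m · Ψ'') dx = 144.25, so ⟨T⟩ = 144.25 / 2.6819.
⟨T⟩ = 53.787.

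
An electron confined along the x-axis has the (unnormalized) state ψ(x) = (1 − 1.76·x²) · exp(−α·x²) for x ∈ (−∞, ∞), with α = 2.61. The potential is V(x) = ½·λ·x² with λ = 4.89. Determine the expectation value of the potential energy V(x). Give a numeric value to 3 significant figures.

⟨V⟩ = ∫ V(x)·|ψ|² dx / ∫|ψ|² dx.
Expand each integrand as polynomial × e^(−2αx²) and use ∫x^(2j)·e^(−2αx²) dx = (2j−1)!!/(4α)^j · √(π/(2α)), odd powers → 0; here √(π/(2α)) = 0.77578.
State is unnormalized: ∫|ψ|² dx = 0.58036, and ∫ψ*·V(x)·ψ dx = 0.075364, so ⟨V⟩ = 0.075364 / 0.58036.
⟨V⟩ = 0.12986.

0.130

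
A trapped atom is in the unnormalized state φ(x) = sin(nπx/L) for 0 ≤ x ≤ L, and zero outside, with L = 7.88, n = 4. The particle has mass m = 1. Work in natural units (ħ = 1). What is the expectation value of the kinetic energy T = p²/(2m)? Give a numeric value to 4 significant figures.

T = −(ħ²/2m) d²/dx², so ⟨T⟩ = −(ħ²/2m) ∫ φ*·φ'' dx / ∫|φ|² dx; with m = 1.
d/dx sin(nπx/L) = (nπ/L)·cos(nπx/L) and d²/dx² sin(nπx/L) = −(nπ/L)²·sin(nπx/L); on 0 ≤ x ≤ L, ∫sin²(nπx/L) dx = L/2 and ∫sin(nπx/L)·cos(nπx/L) dx = 0.
State is unnormalized: ∫|φ|² dx = 3.9400, and ∫φ*·(−ħ²/2m · φ'') dx = 5.0100, so ⟨T⟩ = 5.0100 / 3.9400.
⟨T⟩ = 1.2716.

1.272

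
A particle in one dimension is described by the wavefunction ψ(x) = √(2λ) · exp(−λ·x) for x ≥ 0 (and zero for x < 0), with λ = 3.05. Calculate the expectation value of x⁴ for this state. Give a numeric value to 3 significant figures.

⟨x⁴⟩ = ∫ x⁴·|ψ|² dx (integrals over the domain).
Every integrand reduces to terms xʲ·e^(−2λx) on [0, ∞); use ∫₀^∞ xʲ·e^(−2λx) dx = j!/(2λ)^(j+1).
⟨x⁴⟩ = 0.017334.

0.0173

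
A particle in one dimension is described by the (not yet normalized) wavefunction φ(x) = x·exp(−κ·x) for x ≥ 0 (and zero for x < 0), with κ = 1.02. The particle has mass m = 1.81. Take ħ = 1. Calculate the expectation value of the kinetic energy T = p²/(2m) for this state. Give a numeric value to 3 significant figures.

0.287

T = −(ħ²/2m) d²/dx², so ⟨T⟩ = −(ħ²/2m) ∫ φ*·φ'' dx / ∫|φ|² dx; with m = 1.81.
Differentiate x·exp(−κ·x) with the product rule; every integrand then reduces to terms xʲ·e^(−2κx) on [0, ∞), with ∫₀^∞ xʲ·e^(−2κx) dx = j!/(2κ)^(j+1).
State is unnormalized: ∫|φ|² dx = 0.23558, and ∫φ*·(−ħ²/2m · φ'') dx = 0.067707, so ⟨T⟩ = 0.067707 / 0.23558.
⟨T⟩ = 0.28740.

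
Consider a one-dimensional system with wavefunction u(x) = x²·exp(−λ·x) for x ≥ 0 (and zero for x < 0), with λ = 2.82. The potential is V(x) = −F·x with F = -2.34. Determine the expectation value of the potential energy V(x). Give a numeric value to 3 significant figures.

2.07

⟨V⟩ = ∫ V(x)·|u|² dx / ∫|u|² dx.
Every integrand reduces to terms xʲ·e^(−2λx) on [0, ∞); use ∫₀^∞ xʲ·e^(−2λx) dx = j!/(2λ)^(j+1).
State is unnormalized: ∫|u|² dx = 0.0042055, and ∫u*·V(x)·u dx = 0.0087241, so ⟨V⟩ = 0.0087241 / 0.0042055.
⟨V⟩ = 2.0745.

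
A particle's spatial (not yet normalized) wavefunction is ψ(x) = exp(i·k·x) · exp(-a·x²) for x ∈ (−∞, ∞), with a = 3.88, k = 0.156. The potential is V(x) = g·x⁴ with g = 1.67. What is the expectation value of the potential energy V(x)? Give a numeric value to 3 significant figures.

⟨V⟩ = ∫ V(x)·|ψ|² dx / ∫|ψ|² dx.
Gaussian moments: ∫x^(2j)·e^(−2ax²) dx = (2j−1)!!/(4a)^j · √(π/(2a)), odd powers integrate to 0; here √(π/(2a)) = 0.63627.
State is unnormalized: ∫|ψ|² dx = 0.63627, and ∫ψ*·V(x)·ψ dx = 0.013234, so ⟨V⟩ = 0.013234 / 0.63627.
⟨V⟩ = 0.020800.

0.0208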